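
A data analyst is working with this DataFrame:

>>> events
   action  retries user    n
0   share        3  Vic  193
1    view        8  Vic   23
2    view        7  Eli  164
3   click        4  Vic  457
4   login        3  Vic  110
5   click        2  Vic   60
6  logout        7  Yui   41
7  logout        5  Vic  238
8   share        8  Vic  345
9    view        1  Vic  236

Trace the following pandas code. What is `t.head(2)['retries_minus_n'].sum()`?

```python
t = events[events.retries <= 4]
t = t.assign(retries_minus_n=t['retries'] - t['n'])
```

filter rows where retries <= 4:
  action  retries user    n
0  share        3  Vic  193
3  click        4  Vic  457
4  login        3  Vic  110
5  click        2  Vic   60
9   view        1  Vic  236
add column retries_minus_n = t['retries'] - t['n']:
  action  retries user    n  retries_minus_n
0  share        3  Vic  193             -190
3  click        4  Vic  457             -453
4  login        3  Vic  110             -107
5  click        2  Vic   60              -58
9   view        1  Vic  236             -235
take first 2 rows:
  action  retries user    n  retries_minus_n
0  share        3  Vic  193             -190
3  click        4  Vic  457             -453

-643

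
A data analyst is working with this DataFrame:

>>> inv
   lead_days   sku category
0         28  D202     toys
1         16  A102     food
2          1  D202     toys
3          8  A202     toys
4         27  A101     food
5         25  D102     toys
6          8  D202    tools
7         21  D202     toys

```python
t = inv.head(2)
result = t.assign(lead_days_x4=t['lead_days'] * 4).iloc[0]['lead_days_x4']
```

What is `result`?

112

take first 2 rows:
   lead_days   sku category
0         28  D202     toys
1         16  A102     food
add column lead_days_x4 = t['lead_days'] * 4:
   lead_days   sku category  lead_days_x4
0         28  D202     toys           112
1         16  A102     food            64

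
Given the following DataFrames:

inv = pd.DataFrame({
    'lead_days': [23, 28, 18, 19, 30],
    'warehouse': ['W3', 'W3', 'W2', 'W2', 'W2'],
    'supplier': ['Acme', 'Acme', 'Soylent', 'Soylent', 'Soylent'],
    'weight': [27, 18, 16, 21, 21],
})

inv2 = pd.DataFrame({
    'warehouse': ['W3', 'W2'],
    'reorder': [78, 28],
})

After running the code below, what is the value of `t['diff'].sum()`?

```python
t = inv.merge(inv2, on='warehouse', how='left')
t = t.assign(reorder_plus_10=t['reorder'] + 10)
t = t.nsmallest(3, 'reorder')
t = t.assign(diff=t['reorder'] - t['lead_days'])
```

17

merge on 'warehouse' (how='left') → 5 rows:
   lead_days warehouse supplier  weight  reorder
0         23        W3     Acme      27       78
1         28        W3     Acme      18       78
2         18        W2  Soylent      16       28
3         19        W2  Soylent      21       28
4         30        W2  Soylent      21       28
add column reorder_plus_10 = t['reorder'] + 10:
   lead_days warehouse supplier  weight  reorder  reorder_plus_10
0         23        W3     Acme      27       78               88
1         28        W3     Acme      18       78               88
2         18        W2  Soylent      16       28               38
3         19        W2  Soylent      21       28               38
4         30        W2  Soylent      21       28               38
take 3 rows with smallest reorder:
   lead_days warehouse supplier  weight  reorder  reorder_plus_10
2         18        W2  Soylent      16       28               38
3         19        W2  Soylent      21       28               38
4         30        W2  Soylent      21       28               38
add column diff = t['reorder'] - t['lead_days']:
   lead_days warehouse supplier  weight  reorder  reorder_plus_10  diff
2         18        W2  Soylent      16       28               38    10
3         19        W2  Soylent      21       28               38     9
4         30        W2  Soylent      21       28               38    -2
So sum() = 17.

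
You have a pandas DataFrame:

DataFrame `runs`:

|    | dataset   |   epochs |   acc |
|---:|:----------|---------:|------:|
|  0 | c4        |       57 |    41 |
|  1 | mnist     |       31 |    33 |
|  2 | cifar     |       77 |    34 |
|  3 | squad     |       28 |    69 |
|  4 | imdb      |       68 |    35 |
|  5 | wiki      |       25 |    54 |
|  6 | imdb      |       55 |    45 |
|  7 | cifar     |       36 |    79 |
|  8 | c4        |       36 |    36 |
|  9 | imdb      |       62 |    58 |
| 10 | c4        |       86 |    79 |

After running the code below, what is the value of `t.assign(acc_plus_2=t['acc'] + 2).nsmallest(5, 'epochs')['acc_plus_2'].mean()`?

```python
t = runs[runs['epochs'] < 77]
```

filter rows where epochs < 77:
  dataset  epochs  acc
0      c4      57   41
1   mnist      31   33
3   squad      28   69
4    imdb      68   35
5    wiki      25   54
6    imdb      55   45
7   cifar      36   79
8      c4      36   36
9    imdb      62   58
add column acc_plus_2 = t['acc'] + 2:
  dataset  epochs  acc  acc_plus_2
0      c4      57   41          43
1   mnist      31   33          35
3   squad      28   69          71
4    imdb      68   35          37
5    wiki      25   54          56
6    imdb      55   45          47
7   cifar      36   79          81
8      c4      36   36          38
9    imdb      62   58          60
take 5 rows with smallest epochs:
  dataset  epochs  acc  acc_plus_2
5    wiki      25   54          56
3   squad      28   69          71
1   mnist      31   33          35
7   cifar      36   79          81
8      c4      36   36          38
Reading off the mean of column 'acc_plus_2', we get 56.2.

56.2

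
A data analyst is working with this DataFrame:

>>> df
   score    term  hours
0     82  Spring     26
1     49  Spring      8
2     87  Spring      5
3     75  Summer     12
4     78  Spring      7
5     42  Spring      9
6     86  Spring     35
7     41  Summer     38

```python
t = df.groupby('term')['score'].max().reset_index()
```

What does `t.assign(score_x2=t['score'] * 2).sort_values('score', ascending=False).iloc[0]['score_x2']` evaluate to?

174

group by term, max of score:
term
Spring    87
Summer    75
Name: score, dtype: int64
reset_index():
     term  score
0  Spring     87
1  Summer     75
add column score_x2 = t['score'] * 2:
     term  score  score_x2
0  Spring     87       174
1  Summer     75       150
sort by score descending:
     term  score  score_x2
0  Spring     87       174
1  Summer     75       150
Then the value at position 0, column 'score_x2': 174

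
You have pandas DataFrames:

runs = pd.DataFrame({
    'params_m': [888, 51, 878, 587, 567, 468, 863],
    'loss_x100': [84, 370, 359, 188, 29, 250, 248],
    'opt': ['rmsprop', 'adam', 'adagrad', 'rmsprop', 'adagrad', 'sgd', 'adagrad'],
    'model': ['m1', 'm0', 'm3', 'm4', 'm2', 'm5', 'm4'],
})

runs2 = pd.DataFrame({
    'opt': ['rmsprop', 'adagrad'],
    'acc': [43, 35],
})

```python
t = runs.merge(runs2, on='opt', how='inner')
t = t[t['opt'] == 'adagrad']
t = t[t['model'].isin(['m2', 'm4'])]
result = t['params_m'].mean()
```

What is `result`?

715.0

merge on 'opt' (how='inner') → 5 rows:
   params_m  loss_x100      opt model  acc
0       888         84  rmsprop    m1   43
1       878        359  adagrad    m3   35
2       587        188  rmsprop    m4   43
3       567         29  adagrad    m2   35
4       863        248  adagrad    m4   35
filter rows where opt == 'adagrad':
   params_m  loss_x100      opt model  acc
1       878        359  adagrad    m3   35
3       567         29  adagrad    m2   35
4       863        248  adagrad    m4   35
filter rows where model in ['m2', 'm4']:
   params_m  loss_x100      opt model  acc
3       567         29  adagrad    m2   35
4       863        248  adagrad    m4   35
mean of column 'params_m' → 715.0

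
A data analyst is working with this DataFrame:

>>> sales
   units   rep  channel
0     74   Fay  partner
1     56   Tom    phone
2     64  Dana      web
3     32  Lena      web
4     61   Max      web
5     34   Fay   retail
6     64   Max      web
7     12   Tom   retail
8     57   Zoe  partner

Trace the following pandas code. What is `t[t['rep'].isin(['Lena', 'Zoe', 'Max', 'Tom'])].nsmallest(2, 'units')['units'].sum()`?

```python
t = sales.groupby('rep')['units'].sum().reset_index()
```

89

group by rep, sum of units:
rep
Dana     64
Fay     108
Lena     32
Max     125
Tom      68
Zoe      57
Name: units, dtype: int64
reset_index():
    rep  units
0  Dana     64
1   Fay    108
2  Lena     32
3   Max    125
4   Tom     68
5   Zoe     57
filter rows where rep in ['Lena', 'Zoe', 'Max', 'Tom']:
    rep  units
2  Lena     32
3   Max    125
4   Tom     68
5   Zoe     57
take 2 rows with smallest units:
    rep  units
2  Lena     32
5   Zoe     57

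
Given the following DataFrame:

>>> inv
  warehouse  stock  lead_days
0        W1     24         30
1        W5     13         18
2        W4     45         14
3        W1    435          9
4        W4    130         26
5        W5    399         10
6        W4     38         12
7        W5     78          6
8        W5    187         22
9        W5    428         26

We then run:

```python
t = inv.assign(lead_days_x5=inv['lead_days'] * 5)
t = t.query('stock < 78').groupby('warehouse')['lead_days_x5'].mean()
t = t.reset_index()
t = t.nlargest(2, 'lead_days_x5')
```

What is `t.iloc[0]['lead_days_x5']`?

150.0

add column lead_days_x5 = inv['lead_days'] * 5:
  warehouse  stock  lead_days  lead_days_x5
0        W1     24         30           150
1        W5     13         18            90
2        W4     45         14            70
3        W1    435          9            45
4        W4    130         26           130
5        W5    399         10            50
6        W4     38         12            60
7        W5     78          6            30
8        W5    187         22           110
9        W5    428         26           130
filter rows where stock < 78:
  warehouse  stock  lead_days  lead_days_x5
0        W1     24         30           150
1        W5     13         18            90
2        W4     45         14            70
6        W4     38         12            60
group by warehouse, mean of lead_days_x5:
warehouse
W1    150.0
W4     65.0
W5     90.0
Name: lead_days_x5, dtype: float64
reset_index():
  warehouse  lead_days_x5
0        W1         150.0
1        W4          65.0
2        W5          90.0
take 2 rows with largest lead_days_x5:
  warehouse  lead_days_x5
0        W1         150.0
2        W5          90.0
Hence 150.0.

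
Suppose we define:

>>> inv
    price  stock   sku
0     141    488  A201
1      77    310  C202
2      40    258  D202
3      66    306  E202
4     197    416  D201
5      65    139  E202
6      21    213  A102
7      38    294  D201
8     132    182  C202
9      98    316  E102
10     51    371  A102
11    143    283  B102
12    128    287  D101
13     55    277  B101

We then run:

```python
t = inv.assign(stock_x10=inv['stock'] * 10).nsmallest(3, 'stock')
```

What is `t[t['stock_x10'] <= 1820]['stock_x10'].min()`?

1390

add column stock_x10 = inv['stock'] * 10:
    price  stock   sku  stock_x10
0     141    488  A201       4880
1      77    310  C202       3100
2      40    258  D202       2580
3      66    306  E202       3060
4     197    416  D201       4160
5      65    139  E202       1390
6      21    213  A102       2130
7      38    294  D201       2940
8     132    182  C202       1820
9      98    316  E102       3160
10     51    371  A102       3710
11    143    283  B102       2830
12    128    287  D101       2870
13     55    277  B101       2770
take 3 rows with smallest stock:
   price  stock   sku  stock_x10
5     65    139  E202       1390
8    132    182  C202       1820
6     21    213  A102       2130
filter rows where stock_x10 <= 1820:
   price  stock   sku  stock_x10
5     65    139  E202       1390
8    132    182  C202       1820
Then the min of column 'stock_x10': 1390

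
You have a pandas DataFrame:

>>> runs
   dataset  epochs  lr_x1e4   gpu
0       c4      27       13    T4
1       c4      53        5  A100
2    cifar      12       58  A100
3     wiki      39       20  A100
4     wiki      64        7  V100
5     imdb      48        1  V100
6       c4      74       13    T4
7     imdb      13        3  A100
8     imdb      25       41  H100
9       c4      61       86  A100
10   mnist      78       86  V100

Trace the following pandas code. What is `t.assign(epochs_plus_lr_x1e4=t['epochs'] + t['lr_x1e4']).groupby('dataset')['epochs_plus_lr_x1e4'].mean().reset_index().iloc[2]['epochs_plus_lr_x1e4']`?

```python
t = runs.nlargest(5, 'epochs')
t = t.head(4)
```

71.0

take 5 rows with largest epochs:
   dataset  epochs  lr_x1e4   gpu
10   mnist      78       86  V100
6       c4      74       13    T4
4     wiki      64        7  V100
9       c4      61       86  A100
1       c4      53        5  A100
take first 4 rows:
   dataset  epochs  lr_x1e4   gpu
10   mnist      78       86  V100
6       c4      74       13    T4
4     wiki      64        7  V100
9       c4      61       86  A100
add column epochs_plus_lr_x1e4 = t['epochs'] + t['lr_x1e4']:
   dataset  epochs  lr_x1e4   gpu  epochs_plus_lr_x1e4
10   mnist      78       86  V100                  164
6       c4      74       13    T4                   87
4     wiki      64        7  V100                   71
9       c4      61       86  A100                  147
group by dataset, mean of epochs_plus_lr_x1e4:
dataset
c4       117.0
mnist    164.0
wiki      71.0
Name: epochs_plus_lr_x1e4, dtype: float64
reset_index():
  dataset  epochs_plus_lr_x1e4
0      c4                117.0
1   mnist                164.0
2    wiki                 71.0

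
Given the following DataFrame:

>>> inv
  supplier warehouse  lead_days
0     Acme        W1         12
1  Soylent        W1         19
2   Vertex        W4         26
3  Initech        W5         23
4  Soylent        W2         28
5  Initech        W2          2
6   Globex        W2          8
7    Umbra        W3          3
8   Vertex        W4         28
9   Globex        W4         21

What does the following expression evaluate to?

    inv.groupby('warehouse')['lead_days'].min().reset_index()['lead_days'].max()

23

group by warehouse, min of lead_days:
warehouse
W1    12
W2     2
W3     3
W4    21
W5    23
Name: lead_days, dtype: int64
reset_index():
  warehouse  lead_days
0        W1         12
1        W2          2
2        W3          3
3        W4         21
4        W5         23
Taking the max of column 'lead_days' gives 23.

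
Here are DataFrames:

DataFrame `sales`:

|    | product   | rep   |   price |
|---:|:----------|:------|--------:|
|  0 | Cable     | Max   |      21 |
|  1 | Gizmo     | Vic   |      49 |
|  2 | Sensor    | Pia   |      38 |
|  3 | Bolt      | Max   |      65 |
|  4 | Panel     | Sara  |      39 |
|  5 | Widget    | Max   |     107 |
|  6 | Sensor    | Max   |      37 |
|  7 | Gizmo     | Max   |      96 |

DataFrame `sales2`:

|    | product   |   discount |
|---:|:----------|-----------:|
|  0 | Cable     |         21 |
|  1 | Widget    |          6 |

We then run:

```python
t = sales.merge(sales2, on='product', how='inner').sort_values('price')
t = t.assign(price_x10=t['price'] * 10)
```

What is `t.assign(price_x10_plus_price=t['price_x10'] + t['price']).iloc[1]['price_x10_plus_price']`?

merge on 'product' (how='inner') → 2 rows:
  product  rep  price  discount
0   Cable  Max     21        21
1  Widget  Max    107         6
sort by price:
  product  rep  price  discount
0   Cable  Max     21        21
1  Widget  Max    107         6
add column price_x10 = t['price'] * 10:
  product  rep  price  discount  price_x10
0   Cable  Max     21        21        210
1  Widget  Max    107         6       1070
add column price_x10_plus_price = t['price_x10'] + t['price']:
  product  rep  price  discount  price_x10  price_x10_plus_price
0   Cable  Max     21        21        210                   231
1  Widget  Max    107         6       1070                  1177

1177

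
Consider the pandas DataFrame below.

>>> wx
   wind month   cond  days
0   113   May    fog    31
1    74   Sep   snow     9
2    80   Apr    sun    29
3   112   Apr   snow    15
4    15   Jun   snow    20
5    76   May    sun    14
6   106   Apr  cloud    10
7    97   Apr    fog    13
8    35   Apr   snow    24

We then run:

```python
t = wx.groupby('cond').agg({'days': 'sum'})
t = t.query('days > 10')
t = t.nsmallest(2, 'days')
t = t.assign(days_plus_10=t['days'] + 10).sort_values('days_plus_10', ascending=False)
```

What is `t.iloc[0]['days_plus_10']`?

54

group by cond, sum of days:
       days
cond       
cloud    10
fog      44
snow     68
sun      43
filter rows where days > 10:
      days
cond      
fog     44
snow    68
sun     43
take 2 rows with smallest days:
      days
cond      
sun     43
fog     44
add column days_plus_10 = t['days'] + 10:
      days  days_plus_10
cond                    
sun     43            53
fog     44            54
sort by days_plus_10 descending:
      days  days_plus_10
cond                    
fog     44            54
sun     43            53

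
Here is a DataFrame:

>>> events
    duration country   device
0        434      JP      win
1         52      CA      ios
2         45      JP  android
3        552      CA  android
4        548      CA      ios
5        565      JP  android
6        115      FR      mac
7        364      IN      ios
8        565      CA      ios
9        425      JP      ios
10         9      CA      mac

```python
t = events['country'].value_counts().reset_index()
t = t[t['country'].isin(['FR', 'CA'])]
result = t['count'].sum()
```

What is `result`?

value_counts of country:
country
CA    5
JP    4
FR    1
IN    1
Name: count, dtype: int64
reset_index():
  country  count
0      CA      5
1      JP      4
2      FR      1
3      IN      1
filter rows where country in ['FR', 'CA']:
  country  count
0      CA      5
2      FR      1
Finally, sum of column 'count' = 6.

6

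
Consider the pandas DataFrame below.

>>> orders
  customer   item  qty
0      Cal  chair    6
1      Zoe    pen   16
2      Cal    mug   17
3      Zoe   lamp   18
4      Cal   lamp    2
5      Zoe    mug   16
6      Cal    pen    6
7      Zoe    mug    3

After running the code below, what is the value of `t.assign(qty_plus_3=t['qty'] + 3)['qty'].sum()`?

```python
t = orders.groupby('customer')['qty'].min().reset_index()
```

5

group by customer, min of qty:
customer
Cal    2
Zoe    3
Name: qty, dtype: int64
reset_index():
  customer  qty
0      Cal    2
1      Zoe    3
add column qty_plus_3 = t['qty'] + 3:
  customer  qty  qty_plus_3
0      Cal    2           5
1      Zoe    3           6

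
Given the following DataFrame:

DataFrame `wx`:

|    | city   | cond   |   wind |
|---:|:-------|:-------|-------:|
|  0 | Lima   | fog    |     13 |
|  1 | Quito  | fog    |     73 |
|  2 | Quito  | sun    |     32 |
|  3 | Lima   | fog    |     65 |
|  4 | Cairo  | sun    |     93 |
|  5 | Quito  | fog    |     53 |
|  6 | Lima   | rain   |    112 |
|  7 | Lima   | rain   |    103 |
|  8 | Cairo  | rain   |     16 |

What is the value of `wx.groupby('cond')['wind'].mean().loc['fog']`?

group by cond, mean of wind:
cond
fog     51.0
rain    77.0
sun     62.5
Name: wind, dtype: float64

51.0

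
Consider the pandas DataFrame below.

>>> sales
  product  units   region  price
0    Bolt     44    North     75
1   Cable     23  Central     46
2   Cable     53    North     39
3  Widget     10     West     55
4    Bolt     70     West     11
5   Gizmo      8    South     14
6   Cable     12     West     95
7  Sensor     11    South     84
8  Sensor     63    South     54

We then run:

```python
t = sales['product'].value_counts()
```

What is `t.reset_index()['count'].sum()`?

value_counts of product:
product
Cable     3
Bolt      2
Sensor    2
Widget    1
Gizmo     1
Name: count, dtype: int64
reset_index():
  product  count
0   Cable      3
1    Bolt      2
2  Sensor      2
3  Widget      1
4   Gizmo      1
The sum of column 'count' is 9.

9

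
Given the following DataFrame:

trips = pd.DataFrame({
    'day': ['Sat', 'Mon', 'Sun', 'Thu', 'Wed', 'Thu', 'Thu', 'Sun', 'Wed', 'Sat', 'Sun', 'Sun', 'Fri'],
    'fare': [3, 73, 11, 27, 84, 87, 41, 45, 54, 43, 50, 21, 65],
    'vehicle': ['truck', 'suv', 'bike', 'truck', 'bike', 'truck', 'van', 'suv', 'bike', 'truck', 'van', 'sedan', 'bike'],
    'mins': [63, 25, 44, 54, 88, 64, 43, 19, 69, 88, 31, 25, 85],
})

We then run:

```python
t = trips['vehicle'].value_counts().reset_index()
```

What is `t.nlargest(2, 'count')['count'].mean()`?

4.0

value_counts of vehicle:
vehicle
truck    4
bike     4
suv      2
van      2
sedan    1
Name: count, dtype: int64
reset_index():
  vehicle  count
0   truck      4
1    bike      4
2     suv      2
3     van      2
4   sedan      1
take 2 rows with largest count:
  vehicle  count
0   truck      4
1    bike      4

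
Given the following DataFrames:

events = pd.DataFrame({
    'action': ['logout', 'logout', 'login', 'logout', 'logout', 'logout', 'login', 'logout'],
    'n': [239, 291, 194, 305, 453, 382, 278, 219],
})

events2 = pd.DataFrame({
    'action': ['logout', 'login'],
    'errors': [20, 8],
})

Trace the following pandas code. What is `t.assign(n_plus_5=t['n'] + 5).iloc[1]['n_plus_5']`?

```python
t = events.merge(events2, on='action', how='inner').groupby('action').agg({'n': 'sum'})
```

merge on 'action' (how='inner') → 8 rows:
   action    n  errors
0  logout  239      20
1  logout  291      20
2   login  194       8
3  logout  305      20
4  logout  453      20
5  logout  382      20
6   login  278       8
7  logout  219      20
group by action, sum of n:
           n
action      
login    472
logout  1889
add column n_plus_5 = t['n'] + 5:
           n  n_plus_5
action                
login    472       477
logout  1889      1894
So iloc[1]['n_plus_5'] = 1894.

1894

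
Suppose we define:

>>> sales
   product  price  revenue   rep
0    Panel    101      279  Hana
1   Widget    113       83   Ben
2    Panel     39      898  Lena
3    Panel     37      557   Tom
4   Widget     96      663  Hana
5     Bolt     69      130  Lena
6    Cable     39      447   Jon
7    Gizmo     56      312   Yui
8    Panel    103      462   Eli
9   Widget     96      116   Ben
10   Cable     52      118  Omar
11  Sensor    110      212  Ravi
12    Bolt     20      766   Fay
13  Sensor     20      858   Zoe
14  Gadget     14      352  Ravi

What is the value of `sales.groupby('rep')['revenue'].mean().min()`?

group by rep, mean of revenue:
rep
Ben      99.5
Eli     462.0
Fay     766.0
Hana    471.0
Jon     447.0
Lena    514.0
Omar    118.0
Ravi    282.0
Tom     557.0
Yui     312.0
Zoe     858.0
Name: revenue, dtype: float64

99.5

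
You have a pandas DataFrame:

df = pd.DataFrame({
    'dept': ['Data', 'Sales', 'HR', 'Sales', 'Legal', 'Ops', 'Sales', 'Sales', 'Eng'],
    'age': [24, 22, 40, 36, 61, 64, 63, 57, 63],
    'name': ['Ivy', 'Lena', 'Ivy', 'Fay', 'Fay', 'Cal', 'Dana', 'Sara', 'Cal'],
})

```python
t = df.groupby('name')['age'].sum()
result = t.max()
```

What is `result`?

group by name, sum of age:
name
Cal     127
Dana     63
Fay      97
Ivy      64
Lena     22
Sara     57
Name: age, dtype: int64

127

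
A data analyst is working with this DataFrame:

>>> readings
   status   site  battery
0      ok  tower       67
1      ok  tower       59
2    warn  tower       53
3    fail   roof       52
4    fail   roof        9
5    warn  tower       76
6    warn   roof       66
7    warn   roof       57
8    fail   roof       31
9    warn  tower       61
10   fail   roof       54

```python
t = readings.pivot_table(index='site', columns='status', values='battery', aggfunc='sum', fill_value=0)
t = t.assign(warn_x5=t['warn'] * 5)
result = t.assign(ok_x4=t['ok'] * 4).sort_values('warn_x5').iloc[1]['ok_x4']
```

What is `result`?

504

pivot: rows=site, cols=status, sum(battery):
status  fail   ok  warn
site                   
roof     146    0   123
tower      0  126   190
add column warn_x5 = t['warn'] * 5:
status  fail   ok  warn  warn_x5
site                            
roof     146    0   123      615
tower      0  126   190      950
add column ok_x4 = t['ok'] * 4:
status  fail   ok  warn  warn_x5  ok_x4
site                                   
roof     146    0   123      615      0
tower      0  126   190      950    504
sort by warn_x5:
status  fail   ok  warn  warn_x5  ok_x4
site                                   
roof     146    0   123      615      0
tower      0  126   190      950    504
Hence 504.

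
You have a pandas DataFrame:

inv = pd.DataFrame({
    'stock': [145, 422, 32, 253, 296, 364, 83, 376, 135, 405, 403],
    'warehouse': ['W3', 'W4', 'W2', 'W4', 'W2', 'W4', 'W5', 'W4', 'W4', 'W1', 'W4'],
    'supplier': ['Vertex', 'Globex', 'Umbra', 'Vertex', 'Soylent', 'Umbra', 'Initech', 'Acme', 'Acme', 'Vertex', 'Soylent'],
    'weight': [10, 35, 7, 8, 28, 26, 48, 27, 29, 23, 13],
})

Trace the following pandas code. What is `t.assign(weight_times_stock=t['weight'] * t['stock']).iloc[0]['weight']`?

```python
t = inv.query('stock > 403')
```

filter rows where stock > 403:
   stock warehouse supplier  weight
1    422        W4   Globex      35
9    405        W1   Vertex      23
add column weight_times_stock = t['weight'] * t['stock']:
   stock warehouse supplier  weight  weight_times_stock
1    422        W4   Globex      35               14770
9    405        W1   Vertex      23                9315
So iloc[0]['weight'] = 35.

35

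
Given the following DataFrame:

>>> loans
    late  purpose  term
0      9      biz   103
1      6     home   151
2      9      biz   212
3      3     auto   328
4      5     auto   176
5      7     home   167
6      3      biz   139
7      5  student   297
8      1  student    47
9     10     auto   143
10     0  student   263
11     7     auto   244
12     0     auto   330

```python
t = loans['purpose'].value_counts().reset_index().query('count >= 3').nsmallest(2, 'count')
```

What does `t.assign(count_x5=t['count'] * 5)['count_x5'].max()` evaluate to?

15

value_counts of purpose:
purpose
auto       5
biz        3
student    3
home       2
Name: count, dtype: int64
reset_index():
   purpose  count
0     auto      5
1      biz      3
2  student      3
3     home      2
filter rows where count >= 3:
   purpose  count
0     auto      5
1      biz      3
2  student      3
take 2 rows with smallest count:
   purpose  count
1      biz      3
2  student      3
add column count_x5 = t['count'] * 5:
   purpose  count  count_x5
1      biz      3        15
2  student      3        15
Finally, max of column 'count_x5' = 15.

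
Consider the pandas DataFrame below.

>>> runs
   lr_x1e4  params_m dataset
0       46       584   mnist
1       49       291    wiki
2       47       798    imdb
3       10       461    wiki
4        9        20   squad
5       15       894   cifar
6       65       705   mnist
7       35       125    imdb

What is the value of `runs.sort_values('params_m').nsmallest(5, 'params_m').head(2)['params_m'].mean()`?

72.5

sort by params_m:
   lr_x1e4  params_m dataset
4        9        20   squad
7       35       125    imdb
1       49       291    wiki
3       10       461    wiki
0       46       584   mnist
6       65       705   mnist
2       47       798    imdb
5       15       894   cifar
take 5 rows with smallest params_m:
   lr_x1e4  params_m dataset
4        9        20   squad
7       35       125    imdb
1       49       291    wiki
3       10       461    wiki
0       46       584   mnist
take first 2 rows:
   lr_x1e4  params_m dataset
4        9        20   squad
7       35       125    imdb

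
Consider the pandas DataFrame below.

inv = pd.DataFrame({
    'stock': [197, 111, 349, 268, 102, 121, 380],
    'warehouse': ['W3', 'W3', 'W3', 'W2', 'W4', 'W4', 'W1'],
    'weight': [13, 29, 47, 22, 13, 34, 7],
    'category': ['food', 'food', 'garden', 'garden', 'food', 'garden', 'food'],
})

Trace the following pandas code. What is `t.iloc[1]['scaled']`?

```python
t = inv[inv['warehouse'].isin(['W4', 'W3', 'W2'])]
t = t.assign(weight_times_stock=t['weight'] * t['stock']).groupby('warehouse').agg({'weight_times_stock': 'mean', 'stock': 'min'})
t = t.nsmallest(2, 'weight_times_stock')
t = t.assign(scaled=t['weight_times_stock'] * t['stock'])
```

filter rows where warehouse in ['W4', 'W3', 'W2']:
   stock warehouse  weight category
0    197        W3      13     food
1    111        W3      29     food
2    349        W3      47   garden
3    268        W2      22   garden
4    102        W4      13     food
5    121        W4      34   garden
add column weight_times_stock = t['weight'] * t['stock']:
   stock warehouse  weight category  weight_times_stock
0    197        W3      13     food                2561
1    111        W3      29     food                3219
2    349        W3      47   garden               16403
3    268        W2      22   garden                5896
4    102        W4      13     food                1326
5    121        W4      34   garden                4114
group by warehouse: mean(weight_times_stock), min(stock):
           weight_times_stock  stock
warehouse                           
W2                5896.000000    268
W3                7394.333333    111
W4                2720.000000    102
take 2 rows with smallest weight_times_stock:
           weight_times_stock  stock
warehouse                           
W4                     2720.0    102
W2                     5896.0    268
add column scaled = t['weight_times_stock'] * t['stock']:
           weight_times_stock  stock     scaled
warehouse                                      
W4                     2720.0    102   277440.0
W2                     5896.0    268  1580128.0
value at position 1, column 'scaled' → 1580128.0

1580128.0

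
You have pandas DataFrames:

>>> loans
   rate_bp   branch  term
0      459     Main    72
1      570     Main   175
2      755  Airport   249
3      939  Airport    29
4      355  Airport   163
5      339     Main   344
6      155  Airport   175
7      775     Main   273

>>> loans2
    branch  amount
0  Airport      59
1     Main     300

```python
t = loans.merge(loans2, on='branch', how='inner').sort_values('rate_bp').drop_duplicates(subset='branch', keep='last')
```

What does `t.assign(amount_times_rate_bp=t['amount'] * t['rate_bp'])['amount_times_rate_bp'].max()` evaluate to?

merge on 'branch' (how='inner') → 8 rows:
   rate_bp   branch  term  amount
0      459     Main    72     300
1      570     Main   175     300
2      755  Airport   249      59
3      939  Airport    29      59
4      355  Airport   163      59
5      339     Main   344     300
6      155  Airport   175      59
7      775     Main   273     300
sort by rate_bp:
   rate_bp   branch  term  amount
6      155  Airport   175      59
5      339     Main   344     300
4      355  Airport   163      59
0      459     Main    72     300
1      570     Main   175     300
2      755  Airport   249      59
7      775     Main   273     300
3      939  Airport    29      59
drop duplicate branch (keep=last):
   rate_bp   branch  term  amount
7      775     Main   273     300
3      939  Airport    29      59
add column amount_times_rate_bp = t['amount'] * t['rate_bp']:
   rate_bp   branch  term  amount  amount_times_rate_bp
7      775     Main   273     300                232500
3      939  Airport    29      59                 55401

232500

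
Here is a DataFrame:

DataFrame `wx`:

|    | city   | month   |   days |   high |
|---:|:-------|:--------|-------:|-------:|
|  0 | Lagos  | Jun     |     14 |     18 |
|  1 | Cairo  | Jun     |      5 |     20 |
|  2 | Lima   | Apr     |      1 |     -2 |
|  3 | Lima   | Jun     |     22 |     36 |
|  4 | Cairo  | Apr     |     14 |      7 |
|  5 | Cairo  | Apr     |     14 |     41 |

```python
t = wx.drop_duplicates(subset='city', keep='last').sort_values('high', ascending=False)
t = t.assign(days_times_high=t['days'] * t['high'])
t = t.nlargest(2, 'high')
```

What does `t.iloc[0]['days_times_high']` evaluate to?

574

drop duplicate city (keep=last):
    city month  days  high
0  Lagos   Jun    14    18
3   Lima   Jun    22    36
5  Cairo   Apr    14    41
sort by high descending:
    city month  days  high
5  Cairo   Apr    14    41
3   Lima   Jun    22    36
0  Lagos   Jun    14    18
add column days_times_high = t['days'] * t['high']:
    city month  days  high  days_times_high
5  Cairo   Apr    14    41              574
3   Lima   Jun    22    36              792
0  Lagos   Jun    14    18              252
take 2 rows with largest high:
    city month  days  high  days_times_high
5  Cairo   Apr    14    41              574
3   Lima   Jun    22    36              792
Taking the value at position 0, column 'days_times_high' gives 574.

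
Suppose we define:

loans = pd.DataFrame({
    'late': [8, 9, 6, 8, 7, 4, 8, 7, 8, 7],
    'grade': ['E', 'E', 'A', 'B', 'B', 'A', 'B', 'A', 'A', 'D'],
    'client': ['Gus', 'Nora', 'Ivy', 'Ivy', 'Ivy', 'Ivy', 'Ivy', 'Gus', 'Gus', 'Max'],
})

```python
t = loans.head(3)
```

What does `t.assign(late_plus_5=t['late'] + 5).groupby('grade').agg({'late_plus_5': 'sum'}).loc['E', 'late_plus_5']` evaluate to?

27

take first 3 rows:
   late grade client
0     8     E    Gus
1     9     E   Nora
2     6     A    Ivy
add column late_plus_5 = t['late'] + 5:
   late grade client  late_plus_5
0     8     E    Gus           13
1     9     E   Nora           14
2     6     A    Ivy           11
group by grade, sum of late_plus_5:
       late_plus_5
grade             
A               11
E               27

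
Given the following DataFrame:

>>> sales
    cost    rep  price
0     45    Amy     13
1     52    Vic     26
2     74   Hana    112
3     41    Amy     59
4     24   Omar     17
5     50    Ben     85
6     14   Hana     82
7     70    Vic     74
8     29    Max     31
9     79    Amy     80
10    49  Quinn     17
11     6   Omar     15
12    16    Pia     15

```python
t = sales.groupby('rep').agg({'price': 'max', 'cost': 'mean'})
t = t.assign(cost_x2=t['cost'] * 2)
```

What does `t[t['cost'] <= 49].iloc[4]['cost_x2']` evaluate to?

group by rep: max(price), mean(cost):
       price  cost
rep               
Amy       80  55.0
Ben       85  50.0
Hana     112  44.0
Max       31  29.0
Omar      17  15.0
Pia       15  16.0
Quinn     17  49.0
Vic       74  61.0
add column cost_x2 = t['cost'] * 2:
       price  cost  cost_x2
rep                        
Amy       80  55.0    110.0
Ben       85  50.0    100.0
Hana     112  44.0     88.0
Max       31  29.0     58.0
Omar      17  15.0     30.0
Pia       15  16.0     32.0
Quinn     17  49.0     98.0
Vic       74  61.0    122.0
filter rows where cost <= 49:
       price  cost  cost_x2
rep                        
Hana     112  44.0     88.0
Max       31  29.0     58.0
Omar      17  15.0     30.0
Pia       15  16.0     32.0
Quinn     17  49.0     98.0
Finally, value at position 4, column 'cost_x2' = 98.0.

98.0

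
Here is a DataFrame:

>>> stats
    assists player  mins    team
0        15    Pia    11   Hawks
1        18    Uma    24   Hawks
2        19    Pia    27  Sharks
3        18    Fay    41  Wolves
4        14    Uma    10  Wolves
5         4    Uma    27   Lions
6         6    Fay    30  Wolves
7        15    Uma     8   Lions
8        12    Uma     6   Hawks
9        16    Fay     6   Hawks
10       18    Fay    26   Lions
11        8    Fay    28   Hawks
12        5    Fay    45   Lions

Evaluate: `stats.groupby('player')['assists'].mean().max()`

17.0

group by player, mean of assists:
player
Fay    11.833333
Pia    17.000000
Uma    12.600000
Name: assists, dtype: float64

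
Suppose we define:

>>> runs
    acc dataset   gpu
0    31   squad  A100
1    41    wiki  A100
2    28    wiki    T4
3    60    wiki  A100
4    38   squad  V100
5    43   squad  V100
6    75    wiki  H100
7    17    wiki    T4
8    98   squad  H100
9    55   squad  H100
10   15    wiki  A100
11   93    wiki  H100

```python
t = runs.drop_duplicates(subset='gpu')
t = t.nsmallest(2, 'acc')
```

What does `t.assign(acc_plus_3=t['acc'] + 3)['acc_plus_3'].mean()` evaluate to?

32.5

drop duplicate gpu (keep=first):
   acc dataset   gpu
0   31   squad  A100
2   28    wiki    T4
4   38   squad  V100
6   75    wiki  H100
take 2 rows with smallest acc:
   acc dataset   gpu
2   28    wiki    T4
0   31   squad  A100
add column acc_plus_3 = t['acc'] + 3:
   acc dataset   gpu  acc_plus_3
2   28    wiki    T4          31
0   31   squad  A100          34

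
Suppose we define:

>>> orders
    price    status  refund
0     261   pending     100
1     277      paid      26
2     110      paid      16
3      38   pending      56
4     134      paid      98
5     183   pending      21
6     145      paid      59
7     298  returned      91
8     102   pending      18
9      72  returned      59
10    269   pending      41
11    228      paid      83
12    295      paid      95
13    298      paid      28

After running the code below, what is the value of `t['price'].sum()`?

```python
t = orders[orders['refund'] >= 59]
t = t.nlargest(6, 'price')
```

1361

filter rows where refund >= 59:
    price    status  refund
0     261   pending     100
4     134      paid      98
6     145      paid      59
7     298  returned      91
9      72  returned      59
11    228      paid      83
12    295      paid      95
take 6 rows with largest price:
    price    status  refund
7     298  returned      91
12    295      paid      95
0     261   pending     100
11    228      paid      83
6     145      paid      59
4     134      paid      98
sum of column 'price' → 1361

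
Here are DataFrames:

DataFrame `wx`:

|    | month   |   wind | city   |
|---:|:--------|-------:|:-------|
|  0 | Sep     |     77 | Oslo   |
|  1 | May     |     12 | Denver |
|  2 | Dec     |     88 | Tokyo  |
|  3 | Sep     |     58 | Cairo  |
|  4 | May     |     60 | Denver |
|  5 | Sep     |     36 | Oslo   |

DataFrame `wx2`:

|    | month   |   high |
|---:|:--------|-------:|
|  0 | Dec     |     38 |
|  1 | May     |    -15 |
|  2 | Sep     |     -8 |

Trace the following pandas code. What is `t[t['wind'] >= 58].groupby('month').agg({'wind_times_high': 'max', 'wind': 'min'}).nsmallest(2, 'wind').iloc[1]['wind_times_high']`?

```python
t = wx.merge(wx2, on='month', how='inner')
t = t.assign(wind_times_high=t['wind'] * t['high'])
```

-900

merge on 'month' (how='inner') → 6 rows:
  month  wind    city  high
0   Sep    77    Oslo    -8
1   May    12  Denver   -15
2   Dec    88   Tokyo    38
3   Sep    58   Cairo    -8
4   May    60  Denver   -15
5   Sep    36    Oslo    -8
add column wind_times_high = t['wind'] * t['high']:
  month  wind    city  high  wind_times_high
0   Sep    77    Oslo    -8             -616
1   May    12  Denver   -15             -180
2   Dec    88   Tokyo    38             3344
3   Sep    58   Cairo    -8             -464
4   May    60  Denver   -15             -900
5   Sep    36    Oslo    -8             -288
filter rows where wind >= 58:
  month  wind    city  high  wind_times_high
0   Sep    77    Oslo    -8             -616
2   Dec    88   Tokyo    38             3344
3   Sep    58   Cairo    -8             -464
4   May    60  Denver   -15             -900
group by month: max(wind_times_high), min(wind):
       wind_times_high  wind
month                       
Dec               3344    88
May               -900    60
Sep               -464    58
take 2 rows with smallest wind:
       wind_times_high  wind
month                       
Sep               -464    58
May               -900    60
Reading off the value at position 1, column 'wind_times_high', we get -900.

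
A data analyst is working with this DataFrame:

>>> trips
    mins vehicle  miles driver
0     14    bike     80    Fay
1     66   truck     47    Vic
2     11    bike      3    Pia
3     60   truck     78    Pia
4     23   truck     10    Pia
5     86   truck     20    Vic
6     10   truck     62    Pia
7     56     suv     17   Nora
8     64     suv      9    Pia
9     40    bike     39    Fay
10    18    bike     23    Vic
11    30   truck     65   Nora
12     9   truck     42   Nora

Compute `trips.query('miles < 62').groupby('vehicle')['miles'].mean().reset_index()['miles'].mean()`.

filter rows where miles < 62:
    mins vehicle  miles driver
1     66   truck     47    Vic
2     11    bike      3    Pia
4     23   truck     10    Pia
5     86   truck     20    Vic
7     56     suv     17   Nora
8     64     suv      9    Pia
9     40    bike     39    Fay
10    18    bike     23    Vic
12     9   truck     42   Nora
group by vehicle, mean of miles:
vehicle
bike     21.666667
suv      13.000000
truck    29.750000
Name: miles, dtype: float64
reset_index():
  vehicle      miles
0    bike  21.666667
1     suv  13.000000
2   truck  29.750000
So mean() = 21.4722222222.

21.4722222222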